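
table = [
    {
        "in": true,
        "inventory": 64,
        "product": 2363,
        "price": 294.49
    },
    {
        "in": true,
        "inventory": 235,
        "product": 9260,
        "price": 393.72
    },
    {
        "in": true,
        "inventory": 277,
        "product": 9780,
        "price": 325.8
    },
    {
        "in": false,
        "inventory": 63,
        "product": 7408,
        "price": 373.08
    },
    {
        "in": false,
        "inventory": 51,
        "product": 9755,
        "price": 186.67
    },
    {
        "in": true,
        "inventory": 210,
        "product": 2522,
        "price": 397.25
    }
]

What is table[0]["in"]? True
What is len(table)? 6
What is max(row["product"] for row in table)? 9780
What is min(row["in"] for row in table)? False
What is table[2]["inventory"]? 277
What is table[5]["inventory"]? 210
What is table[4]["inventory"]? 51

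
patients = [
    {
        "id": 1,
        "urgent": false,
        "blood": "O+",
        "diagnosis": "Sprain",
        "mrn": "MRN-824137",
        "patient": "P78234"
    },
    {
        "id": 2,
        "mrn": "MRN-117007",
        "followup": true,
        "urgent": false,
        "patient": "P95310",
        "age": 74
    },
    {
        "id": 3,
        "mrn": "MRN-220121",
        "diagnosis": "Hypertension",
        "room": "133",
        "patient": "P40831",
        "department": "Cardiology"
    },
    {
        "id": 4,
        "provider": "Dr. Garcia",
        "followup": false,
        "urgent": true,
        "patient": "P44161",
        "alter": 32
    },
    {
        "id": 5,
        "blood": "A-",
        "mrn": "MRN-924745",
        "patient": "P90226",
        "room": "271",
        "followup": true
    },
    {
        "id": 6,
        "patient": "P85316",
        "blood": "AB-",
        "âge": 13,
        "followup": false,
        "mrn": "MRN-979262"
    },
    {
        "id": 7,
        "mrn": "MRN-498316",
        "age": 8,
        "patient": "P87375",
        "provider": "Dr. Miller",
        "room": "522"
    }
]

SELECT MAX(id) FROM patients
7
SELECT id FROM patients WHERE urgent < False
[]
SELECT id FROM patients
[1, 2, 3, 4, 5, 6, 7]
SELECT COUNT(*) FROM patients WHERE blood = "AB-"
1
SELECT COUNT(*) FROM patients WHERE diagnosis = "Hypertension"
1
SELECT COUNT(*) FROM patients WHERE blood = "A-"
1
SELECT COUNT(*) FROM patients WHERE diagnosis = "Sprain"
1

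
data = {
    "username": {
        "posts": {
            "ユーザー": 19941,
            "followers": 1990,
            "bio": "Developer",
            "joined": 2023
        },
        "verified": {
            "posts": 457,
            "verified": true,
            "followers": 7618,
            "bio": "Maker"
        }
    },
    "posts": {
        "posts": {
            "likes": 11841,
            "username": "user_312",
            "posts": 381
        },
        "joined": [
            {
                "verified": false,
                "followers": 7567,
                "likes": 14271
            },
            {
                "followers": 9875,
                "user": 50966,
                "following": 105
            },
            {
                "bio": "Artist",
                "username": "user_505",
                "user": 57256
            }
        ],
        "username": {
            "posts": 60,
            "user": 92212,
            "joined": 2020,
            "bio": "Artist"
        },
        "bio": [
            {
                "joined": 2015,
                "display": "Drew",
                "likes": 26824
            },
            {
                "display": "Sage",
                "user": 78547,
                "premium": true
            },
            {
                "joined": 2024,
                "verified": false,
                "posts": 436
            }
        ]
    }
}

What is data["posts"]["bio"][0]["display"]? "Drew"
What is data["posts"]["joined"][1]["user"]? 50966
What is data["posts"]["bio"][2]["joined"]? 2024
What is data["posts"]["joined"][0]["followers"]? 7567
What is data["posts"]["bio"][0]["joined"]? 2015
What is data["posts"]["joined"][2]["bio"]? "Artist"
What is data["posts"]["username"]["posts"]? 60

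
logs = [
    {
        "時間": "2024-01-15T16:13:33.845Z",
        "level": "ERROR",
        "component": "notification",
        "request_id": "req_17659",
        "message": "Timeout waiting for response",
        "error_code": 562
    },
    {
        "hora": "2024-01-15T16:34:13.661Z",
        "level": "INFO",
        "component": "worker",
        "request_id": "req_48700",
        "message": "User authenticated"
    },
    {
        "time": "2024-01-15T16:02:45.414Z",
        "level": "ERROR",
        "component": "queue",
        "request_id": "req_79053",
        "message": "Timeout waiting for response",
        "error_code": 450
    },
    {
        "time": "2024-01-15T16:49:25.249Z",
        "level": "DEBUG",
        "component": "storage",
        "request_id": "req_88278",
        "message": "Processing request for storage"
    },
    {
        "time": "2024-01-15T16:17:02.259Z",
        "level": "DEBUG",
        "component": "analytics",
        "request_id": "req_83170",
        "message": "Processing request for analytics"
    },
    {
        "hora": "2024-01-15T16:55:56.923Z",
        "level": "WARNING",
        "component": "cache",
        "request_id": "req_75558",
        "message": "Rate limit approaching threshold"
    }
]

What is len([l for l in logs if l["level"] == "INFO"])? 1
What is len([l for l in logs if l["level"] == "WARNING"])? 1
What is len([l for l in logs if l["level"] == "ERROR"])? 2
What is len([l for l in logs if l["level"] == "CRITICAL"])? 0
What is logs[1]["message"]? "User authenticated"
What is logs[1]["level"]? "INFO"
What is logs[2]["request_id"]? "req_79053"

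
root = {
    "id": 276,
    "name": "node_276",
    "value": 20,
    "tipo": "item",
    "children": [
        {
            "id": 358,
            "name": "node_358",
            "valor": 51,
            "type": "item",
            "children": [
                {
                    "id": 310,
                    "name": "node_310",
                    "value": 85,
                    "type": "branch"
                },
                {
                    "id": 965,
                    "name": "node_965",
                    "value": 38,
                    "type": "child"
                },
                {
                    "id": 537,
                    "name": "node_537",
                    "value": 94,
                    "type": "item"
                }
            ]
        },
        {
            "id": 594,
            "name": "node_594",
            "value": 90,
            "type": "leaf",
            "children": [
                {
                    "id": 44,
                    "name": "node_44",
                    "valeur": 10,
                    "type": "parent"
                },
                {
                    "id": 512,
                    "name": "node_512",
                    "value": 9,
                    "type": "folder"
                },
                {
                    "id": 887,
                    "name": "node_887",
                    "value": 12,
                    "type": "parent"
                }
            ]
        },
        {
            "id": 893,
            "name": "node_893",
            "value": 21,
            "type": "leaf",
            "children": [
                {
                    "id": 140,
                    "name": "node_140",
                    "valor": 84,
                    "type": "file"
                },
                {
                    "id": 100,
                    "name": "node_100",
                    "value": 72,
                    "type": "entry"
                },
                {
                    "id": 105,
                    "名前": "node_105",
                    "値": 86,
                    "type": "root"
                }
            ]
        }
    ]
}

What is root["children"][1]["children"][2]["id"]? 887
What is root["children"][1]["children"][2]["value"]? 12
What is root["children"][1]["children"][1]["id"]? 512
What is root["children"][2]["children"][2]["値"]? 86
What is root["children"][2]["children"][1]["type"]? "entry"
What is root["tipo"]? "item"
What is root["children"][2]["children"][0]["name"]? "node_140"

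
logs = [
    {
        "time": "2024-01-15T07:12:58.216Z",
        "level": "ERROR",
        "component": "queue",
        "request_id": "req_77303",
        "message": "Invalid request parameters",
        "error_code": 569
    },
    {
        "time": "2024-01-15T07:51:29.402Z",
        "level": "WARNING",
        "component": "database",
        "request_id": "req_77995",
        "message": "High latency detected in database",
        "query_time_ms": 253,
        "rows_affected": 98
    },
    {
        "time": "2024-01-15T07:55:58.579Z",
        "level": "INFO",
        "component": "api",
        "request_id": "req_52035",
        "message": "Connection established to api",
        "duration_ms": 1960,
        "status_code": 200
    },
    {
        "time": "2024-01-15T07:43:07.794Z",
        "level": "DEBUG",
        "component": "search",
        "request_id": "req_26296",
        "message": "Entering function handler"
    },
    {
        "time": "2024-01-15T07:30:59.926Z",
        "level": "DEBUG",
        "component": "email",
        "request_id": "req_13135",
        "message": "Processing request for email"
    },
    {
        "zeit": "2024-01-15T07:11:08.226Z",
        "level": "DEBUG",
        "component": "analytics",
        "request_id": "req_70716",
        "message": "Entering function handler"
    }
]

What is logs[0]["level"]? "ERROR"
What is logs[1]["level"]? "WARNING"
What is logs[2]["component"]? "api"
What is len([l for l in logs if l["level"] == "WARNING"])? 1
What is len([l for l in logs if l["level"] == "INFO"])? 1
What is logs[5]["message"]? "Entering function handler"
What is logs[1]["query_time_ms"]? 253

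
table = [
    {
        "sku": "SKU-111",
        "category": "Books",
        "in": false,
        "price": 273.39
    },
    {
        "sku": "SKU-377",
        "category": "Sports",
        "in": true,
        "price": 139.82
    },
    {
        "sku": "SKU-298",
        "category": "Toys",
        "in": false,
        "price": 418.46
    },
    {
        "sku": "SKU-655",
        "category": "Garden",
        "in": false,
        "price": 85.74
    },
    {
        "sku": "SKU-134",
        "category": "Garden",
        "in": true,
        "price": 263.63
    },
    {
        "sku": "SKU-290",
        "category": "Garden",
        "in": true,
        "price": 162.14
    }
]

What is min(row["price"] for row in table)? 85.74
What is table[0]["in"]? False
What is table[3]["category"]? "Garden"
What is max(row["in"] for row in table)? True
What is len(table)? 6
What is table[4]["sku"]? "SKU-134"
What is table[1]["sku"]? "SKU-377"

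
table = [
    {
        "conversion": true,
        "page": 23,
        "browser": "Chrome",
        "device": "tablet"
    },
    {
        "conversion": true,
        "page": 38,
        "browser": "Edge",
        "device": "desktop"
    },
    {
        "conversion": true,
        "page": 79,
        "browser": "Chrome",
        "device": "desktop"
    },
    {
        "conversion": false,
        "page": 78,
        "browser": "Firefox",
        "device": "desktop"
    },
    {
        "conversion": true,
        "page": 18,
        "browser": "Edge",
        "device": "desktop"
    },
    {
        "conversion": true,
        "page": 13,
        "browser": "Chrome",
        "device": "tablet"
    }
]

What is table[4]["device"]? "desktop"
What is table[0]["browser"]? "Chrome"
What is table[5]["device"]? "tablet"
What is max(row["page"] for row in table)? 79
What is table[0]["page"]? 23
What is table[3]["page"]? 78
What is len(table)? 6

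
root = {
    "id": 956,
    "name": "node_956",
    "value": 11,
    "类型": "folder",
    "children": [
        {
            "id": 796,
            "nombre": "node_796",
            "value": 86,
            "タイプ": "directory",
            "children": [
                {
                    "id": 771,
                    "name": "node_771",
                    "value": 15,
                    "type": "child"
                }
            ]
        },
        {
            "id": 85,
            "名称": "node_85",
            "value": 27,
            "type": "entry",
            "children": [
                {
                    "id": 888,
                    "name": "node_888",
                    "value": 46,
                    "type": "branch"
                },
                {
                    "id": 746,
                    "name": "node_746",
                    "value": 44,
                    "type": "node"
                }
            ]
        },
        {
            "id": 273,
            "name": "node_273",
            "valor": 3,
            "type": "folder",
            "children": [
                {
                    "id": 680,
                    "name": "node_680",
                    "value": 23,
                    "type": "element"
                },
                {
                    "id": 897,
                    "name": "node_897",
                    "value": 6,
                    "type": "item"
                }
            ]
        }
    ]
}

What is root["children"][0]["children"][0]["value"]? 15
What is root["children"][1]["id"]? 85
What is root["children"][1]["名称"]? "node_85"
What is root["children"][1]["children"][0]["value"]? 46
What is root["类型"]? "folder"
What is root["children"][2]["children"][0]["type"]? "element"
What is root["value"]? 11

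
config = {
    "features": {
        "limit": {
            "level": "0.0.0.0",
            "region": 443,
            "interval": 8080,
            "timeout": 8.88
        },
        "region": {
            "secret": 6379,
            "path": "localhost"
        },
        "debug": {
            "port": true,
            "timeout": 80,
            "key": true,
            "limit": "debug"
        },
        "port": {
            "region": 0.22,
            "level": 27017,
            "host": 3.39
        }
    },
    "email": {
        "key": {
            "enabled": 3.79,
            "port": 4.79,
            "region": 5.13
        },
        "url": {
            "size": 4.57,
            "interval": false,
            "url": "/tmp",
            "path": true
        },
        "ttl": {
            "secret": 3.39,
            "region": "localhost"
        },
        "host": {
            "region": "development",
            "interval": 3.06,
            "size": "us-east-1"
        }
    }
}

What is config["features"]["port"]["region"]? 0.22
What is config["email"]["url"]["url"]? "/tmp"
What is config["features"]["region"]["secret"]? 6379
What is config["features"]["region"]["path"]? "localhost"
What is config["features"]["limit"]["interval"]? 8080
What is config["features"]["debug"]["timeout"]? 80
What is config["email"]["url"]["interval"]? False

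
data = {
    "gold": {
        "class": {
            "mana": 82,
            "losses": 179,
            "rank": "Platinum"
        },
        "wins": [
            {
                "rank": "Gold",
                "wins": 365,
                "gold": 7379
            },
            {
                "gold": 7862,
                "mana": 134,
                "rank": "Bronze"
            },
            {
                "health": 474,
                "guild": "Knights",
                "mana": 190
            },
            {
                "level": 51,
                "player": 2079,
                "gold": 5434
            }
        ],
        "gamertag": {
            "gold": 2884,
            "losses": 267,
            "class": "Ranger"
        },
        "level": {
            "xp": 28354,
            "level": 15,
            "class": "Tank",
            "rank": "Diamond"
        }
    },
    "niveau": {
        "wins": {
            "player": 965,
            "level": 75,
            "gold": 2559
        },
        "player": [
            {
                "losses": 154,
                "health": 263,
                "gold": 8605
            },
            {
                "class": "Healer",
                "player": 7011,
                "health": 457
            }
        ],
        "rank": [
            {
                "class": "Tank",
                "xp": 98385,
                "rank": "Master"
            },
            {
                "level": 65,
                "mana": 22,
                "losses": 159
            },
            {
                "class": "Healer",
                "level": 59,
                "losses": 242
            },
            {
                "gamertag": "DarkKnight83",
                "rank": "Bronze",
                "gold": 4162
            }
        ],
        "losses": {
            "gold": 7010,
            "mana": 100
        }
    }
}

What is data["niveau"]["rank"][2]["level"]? 59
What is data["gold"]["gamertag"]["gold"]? 2884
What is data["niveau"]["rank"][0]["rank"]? "Master"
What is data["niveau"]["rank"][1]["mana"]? 22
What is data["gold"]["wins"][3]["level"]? 51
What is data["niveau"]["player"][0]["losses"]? 154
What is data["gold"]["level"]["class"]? "Tank"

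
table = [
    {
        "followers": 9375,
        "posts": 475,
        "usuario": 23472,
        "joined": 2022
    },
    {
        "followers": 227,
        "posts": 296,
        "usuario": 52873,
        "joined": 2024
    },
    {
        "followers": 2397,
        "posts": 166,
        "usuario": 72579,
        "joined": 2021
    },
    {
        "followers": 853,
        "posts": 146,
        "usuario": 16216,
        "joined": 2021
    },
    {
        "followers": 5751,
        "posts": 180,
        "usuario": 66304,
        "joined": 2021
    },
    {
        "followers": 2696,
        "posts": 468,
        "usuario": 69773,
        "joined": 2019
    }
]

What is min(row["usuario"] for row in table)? 16216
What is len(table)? 6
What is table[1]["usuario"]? 52873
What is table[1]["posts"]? 296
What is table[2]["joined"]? 2021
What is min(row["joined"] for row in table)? 2019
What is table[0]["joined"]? 2022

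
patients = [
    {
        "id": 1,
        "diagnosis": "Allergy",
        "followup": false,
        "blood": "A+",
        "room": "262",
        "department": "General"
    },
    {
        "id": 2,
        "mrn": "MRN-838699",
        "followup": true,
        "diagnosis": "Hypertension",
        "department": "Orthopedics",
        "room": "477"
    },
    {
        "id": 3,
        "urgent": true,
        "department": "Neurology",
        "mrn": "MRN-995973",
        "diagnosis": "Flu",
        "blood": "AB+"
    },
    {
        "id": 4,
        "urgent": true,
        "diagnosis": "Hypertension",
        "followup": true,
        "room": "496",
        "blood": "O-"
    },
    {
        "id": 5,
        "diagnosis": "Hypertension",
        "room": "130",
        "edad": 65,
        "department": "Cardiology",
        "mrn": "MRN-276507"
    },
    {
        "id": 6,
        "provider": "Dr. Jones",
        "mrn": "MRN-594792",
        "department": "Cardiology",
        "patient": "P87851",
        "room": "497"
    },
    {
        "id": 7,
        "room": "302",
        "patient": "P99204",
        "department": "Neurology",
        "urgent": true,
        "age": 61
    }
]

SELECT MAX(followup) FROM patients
True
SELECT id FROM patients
[1, 2, 3, 4, 5, 6, 7]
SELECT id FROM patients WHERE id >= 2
[2, 3, 4, 5, 6, 7]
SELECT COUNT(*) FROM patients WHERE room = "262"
1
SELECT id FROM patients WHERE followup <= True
[1, 2, 4]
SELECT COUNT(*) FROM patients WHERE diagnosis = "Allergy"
1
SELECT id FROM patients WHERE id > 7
[]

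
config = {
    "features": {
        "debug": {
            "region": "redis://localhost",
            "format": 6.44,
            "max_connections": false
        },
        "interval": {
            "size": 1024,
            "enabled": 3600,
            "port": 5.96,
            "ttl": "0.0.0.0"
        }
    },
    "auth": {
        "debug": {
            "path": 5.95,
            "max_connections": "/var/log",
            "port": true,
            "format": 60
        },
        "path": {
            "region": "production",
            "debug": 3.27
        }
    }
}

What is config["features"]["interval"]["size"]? 1024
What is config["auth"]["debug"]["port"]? True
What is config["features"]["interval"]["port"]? 5.96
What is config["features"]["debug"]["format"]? 6.44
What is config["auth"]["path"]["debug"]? 3.27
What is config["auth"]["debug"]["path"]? 5.95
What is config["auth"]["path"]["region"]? "production"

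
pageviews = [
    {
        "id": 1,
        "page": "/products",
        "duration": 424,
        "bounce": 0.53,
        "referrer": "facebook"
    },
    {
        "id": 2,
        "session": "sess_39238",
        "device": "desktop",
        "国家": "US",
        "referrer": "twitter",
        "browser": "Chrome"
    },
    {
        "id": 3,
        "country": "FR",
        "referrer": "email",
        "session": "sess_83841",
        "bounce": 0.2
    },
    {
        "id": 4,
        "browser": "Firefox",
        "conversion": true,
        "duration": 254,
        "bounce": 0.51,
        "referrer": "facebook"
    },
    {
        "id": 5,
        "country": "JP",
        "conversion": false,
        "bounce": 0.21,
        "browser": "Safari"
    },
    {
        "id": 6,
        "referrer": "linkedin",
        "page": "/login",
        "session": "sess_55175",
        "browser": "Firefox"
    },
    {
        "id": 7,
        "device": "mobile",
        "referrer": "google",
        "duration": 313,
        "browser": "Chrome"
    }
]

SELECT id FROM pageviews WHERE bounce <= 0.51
[3, 4, 5]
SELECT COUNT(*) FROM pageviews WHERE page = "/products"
1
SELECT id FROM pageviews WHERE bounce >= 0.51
[1, 4]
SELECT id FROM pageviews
[1, 2, 3, 4, 5, 6, 7]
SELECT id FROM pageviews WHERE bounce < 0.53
[3, 4, 5]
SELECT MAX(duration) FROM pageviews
424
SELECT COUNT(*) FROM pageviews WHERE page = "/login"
1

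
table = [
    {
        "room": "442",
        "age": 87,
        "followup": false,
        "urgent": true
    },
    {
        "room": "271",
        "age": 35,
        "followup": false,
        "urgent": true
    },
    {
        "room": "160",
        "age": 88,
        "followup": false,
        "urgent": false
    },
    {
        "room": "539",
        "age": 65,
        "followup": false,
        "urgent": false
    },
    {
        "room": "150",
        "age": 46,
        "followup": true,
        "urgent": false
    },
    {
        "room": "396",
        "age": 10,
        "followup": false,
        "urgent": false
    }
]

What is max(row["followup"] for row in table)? True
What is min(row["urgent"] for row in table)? False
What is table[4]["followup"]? True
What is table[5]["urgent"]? False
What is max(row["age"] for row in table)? 88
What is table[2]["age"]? 88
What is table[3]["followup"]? False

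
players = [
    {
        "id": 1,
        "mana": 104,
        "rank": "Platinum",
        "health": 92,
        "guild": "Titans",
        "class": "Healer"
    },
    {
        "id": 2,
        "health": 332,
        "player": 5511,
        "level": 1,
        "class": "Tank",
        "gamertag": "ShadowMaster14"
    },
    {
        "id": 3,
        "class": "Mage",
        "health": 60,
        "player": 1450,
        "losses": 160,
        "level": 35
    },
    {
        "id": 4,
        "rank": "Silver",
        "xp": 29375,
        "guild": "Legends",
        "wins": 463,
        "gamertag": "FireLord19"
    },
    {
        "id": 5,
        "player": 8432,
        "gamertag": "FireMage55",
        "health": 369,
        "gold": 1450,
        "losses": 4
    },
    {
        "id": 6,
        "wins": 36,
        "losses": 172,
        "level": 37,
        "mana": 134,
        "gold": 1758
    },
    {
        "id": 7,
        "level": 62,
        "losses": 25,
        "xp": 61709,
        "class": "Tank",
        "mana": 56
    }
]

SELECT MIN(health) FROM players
60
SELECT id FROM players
[1, 2, 3, 4, 5, 6, 7]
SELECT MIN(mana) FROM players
56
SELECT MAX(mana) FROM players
134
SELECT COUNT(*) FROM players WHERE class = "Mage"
1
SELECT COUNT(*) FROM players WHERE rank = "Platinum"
1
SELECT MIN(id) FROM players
1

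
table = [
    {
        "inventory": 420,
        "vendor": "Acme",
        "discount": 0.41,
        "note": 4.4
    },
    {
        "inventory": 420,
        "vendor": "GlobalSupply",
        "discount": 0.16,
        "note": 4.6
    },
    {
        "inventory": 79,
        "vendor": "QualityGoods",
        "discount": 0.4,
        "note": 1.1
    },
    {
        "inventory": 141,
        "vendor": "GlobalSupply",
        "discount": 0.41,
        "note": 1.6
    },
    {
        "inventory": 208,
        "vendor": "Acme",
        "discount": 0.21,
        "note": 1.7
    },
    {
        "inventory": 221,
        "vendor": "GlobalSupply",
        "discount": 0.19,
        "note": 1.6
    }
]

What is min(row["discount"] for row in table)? 0.16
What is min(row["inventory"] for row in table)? 79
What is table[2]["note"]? 1.1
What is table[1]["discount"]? 0.16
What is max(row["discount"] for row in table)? 0.41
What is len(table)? 6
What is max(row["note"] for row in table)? 4.6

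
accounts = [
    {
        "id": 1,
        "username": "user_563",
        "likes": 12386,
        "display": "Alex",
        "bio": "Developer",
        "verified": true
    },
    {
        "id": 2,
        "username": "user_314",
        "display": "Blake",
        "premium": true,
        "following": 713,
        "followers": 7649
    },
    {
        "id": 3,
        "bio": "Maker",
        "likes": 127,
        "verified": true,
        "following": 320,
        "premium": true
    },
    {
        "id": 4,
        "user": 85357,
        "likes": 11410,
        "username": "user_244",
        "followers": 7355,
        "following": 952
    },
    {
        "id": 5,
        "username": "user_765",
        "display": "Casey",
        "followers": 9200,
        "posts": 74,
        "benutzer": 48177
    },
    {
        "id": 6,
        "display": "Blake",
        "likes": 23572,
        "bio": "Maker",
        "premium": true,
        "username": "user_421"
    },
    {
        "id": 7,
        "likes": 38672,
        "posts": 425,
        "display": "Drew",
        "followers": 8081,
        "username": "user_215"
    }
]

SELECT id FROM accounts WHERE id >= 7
[7]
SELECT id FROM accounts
[1, 2, 3, 4, 5, 6, 7]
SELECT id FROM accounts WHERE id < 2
[1]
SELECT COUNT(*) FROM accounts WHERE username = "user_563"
1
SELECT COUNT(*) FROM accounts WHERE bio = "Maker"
2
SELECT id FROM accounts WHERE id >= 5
[5, 6, 7]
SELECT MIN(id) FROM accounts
1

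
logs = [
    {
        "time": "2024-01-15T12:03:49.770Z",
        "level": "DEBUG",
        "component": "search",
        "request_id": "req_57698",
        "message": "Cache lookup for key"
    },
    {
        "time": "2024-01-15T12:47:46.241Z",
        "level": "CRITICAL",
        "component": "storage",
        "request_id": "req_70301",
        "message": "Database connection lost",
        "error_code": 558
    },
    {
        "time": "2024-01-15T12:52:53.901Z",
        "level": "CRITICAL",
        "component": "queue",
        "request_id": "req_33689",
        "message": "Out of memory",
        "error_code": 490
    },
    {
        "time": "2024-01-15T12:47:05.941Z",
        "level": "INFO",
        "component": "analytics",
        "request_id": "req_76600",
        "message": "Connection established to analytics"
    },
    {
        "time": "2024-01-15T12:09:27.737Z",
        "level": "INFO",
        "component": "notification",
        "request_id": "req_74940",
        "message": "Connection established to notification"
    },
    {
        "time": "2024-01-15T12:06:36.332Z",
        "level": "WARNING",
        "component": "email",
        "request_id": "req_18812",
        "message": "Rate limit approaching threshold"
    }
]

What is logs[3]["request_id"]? "req_76600"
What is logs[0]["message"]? "Cache lookup for key"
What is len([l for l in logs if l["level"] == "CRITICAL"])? 2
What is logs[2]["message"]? "Out of memory"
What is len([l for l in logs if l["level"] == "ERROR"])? 0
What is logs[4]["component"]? "notification"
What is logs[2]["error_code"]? 490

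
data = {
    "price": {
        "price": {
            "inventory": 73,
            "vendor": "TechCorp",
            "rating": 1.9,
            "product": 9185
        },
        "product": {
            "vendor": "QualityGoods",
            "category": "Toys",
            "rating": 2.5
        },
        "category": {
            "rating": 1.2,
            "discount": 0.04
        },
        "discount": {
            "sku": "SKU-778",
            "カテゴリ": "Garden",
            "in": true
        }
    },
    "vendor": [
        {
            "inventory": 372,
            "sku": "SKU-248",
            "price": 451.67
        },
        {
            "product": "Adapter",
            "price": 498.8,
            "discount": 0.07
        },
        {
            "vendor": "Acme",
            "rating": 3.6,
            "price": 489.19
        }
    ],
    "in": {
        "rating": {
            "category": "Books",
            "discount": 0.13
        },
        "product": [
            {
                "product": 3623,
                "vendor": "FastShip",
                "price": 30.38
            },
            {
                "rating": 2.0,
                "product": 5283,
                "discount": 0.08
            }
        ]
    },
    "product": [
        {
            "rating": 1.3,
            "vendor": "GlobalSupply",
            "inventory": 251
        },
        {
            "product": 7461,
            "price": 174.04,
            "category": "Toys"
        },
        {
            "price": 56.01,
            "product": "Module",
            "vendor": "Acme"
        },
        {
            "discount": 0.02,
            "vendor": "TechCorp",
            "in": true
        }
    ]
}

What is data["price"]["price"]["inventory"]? 73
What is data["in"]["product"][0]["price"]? 30.38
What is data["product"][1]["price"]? 174.04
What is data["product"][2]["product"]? "Module"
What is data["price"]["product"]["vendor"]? "QualityGoods"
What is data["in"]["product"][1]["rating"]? 2.0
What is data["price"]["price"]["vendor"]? "TechCorp"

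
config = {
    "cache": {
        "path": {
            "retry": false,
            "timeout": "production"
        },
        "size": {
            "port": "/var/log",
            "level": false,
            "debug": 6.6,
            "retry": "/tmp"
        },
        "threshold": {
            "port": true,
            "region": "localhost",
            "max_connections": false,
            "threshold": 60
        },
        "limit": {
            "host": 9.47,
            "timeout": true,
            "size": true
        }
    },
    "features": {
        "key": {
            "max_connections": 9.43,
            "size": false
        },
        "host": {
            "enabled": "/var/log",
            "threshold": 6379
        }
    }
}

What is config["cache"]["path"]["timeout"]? "production"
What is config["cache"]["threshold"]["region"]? "localhost"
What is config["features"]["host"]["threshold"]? 6379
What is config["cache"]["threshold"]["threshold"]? 60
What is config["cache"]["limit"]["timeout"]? True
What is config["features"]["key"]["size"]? False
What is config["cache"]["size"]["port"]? "/var/log"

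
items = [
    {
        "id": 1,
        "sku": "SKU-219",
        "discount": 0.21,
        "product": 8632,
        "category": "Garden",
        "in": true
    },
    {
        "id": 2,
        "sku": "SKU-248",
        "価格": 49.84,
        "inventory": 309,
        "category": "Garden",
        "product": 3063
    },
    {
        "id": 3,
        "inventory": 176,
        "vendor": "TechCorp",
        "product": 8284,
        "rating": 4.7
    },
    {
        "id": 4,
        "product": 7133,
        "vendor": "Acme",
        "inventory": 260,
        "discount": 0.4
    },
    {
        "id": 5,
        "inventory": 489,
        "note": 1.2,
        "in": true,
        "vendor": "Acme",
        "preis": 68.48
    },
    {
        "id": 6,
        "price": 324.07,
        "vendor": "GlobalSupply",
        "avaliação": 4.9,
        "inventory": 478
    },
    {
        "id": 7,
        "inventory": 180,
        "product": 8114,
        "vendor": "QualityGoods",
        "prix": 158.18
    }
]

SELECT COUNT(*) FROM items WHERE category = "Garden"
2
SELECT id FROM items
[1, 2, 3, 4, 5, 6, 7]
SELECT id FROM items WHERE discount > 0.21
[4]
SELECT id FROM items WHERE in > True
[]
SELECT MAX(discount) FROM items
0.4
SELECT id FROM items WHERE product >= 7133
[1, 3, 4, 7]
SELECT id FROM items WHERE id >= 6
[6, 7]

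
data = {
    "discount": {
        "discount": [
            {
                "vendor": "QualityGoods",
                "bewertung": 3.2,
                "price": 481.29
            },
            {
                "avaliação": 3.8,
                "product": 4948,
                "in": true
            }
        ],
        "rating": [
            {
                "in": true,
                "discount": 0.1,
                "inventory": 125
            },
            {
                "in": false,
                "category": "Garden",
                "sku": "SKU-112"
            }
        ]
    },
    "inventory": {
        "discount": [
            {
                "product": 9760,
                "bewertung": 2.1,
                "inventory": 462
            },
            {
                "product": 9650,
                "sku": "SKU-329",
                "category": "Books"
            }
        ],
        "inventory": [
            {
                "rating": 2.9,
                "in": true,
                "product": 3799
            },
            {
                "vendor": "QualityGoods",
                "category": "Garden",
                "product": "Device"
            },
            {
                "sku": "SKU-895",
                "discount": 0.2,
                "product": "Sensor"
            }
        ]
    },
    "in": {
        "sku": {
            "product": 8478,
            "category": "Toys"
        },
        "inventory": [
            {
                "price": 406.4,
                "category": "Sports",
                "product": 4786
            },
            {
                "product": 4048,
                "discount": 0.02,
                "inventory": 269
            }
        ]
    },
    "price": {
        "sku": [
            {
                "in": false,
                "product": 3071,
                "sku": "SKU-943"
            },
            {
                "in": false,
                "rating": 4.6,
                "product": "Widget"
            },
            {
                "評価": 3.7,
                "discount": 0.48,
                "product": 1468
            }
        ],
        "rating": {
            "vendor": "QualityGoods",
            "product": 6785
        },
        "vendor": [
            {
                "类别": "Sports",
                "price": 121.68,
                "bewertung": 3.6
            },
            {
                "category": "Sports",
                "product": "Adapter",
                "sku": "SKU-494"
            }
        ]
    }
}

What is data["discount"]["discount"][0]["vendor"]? "QualityGoods"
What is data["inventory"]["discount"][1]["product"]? 9650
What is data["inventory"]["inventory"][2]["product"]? "Sensor"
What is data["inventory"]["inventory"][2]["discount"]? 0.2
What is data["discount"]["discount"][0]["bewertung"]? 3.2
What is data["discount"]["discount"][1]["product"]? 4948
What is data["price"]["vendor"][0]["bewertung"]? 3.6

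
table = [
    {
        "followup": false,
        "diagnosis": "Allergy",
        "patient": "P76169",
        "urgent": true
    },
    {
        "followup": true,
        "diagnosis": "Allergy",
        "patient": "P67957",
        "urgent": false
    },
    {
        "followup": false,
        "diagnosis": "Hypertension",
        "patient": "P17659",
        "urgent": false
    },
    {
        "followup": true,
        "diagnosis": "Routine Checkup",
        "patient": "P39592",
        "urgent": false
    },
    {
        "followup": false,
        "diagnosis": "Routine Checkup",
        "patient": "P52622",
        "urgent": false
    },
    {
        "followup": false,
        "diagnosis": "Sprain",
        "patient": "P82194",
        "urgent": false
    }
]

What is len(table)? 6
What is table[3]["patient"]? "P39592"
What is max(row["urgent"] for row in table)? True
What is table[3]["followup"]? True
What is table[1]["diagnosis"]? "Allergy"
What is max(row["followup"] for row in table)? True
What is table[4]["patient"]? "P52622"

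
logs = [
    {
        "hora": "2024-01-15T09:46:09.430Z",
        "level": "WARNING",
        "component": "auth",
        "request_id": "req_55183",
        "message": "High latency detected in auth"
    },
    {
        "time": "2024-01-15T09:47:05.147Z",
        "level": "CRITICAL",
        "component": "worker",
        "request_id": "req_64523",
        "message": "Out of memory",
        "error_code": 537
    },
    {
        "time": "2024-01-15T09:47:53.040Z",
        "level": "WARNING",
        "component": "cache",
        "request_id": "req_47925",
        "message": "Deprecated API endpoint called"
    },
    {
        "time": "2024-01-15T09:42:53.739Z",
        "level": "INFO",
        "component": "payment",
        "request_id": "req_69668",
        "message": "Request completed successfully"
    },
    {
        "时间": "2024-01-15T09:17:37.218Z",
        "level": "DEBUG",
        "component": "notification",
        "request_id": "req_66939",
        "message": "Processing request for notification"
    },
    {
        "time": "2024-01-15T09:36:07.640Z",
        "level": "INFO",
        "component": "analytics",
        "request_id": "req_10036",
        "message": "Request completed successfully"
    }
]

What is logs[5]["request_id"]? "req_10036"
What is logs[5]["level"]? "INFO"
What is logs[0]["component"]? "auth"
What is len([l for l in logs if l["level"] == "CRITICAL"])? 1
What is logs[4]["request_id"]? "req_66939"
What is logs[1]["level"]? "CRITICAL"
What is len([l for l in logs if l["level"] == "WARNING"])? 2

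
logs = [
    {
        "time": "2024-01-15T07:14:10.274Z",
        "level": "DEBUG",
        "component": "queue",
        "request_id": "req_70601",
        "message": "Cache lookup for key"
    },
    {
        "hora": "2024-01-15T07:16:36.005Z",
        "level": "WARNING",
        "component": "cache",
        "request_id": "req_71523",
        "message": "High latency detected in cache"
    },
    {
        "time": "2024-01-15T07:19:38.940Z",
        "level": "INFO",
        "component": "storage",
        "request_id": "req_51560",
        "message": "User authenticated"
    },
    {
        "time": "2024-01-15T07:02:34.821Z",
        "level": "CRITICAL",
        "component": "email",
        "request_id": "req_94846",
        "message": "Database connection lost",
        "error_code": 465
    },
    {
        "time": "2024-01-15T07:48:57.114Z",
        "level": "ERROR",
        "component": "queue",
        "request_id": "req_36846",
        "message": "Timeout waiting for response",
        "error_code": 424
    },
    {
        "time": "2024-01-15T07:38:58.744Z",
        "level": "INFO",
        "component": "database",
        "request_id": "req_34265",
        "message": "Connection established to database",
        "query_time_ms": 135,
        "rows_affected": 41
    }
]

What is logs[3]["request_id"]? "req_94846"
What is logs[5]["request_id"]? "req_34265"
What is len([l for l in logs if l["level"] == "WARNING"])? 1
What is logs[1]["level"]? "WARNING"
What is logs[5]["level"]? "INFO"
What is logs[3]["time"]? "2024-01-15T07:02:34.821Z"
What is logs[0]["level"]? "DEBUG"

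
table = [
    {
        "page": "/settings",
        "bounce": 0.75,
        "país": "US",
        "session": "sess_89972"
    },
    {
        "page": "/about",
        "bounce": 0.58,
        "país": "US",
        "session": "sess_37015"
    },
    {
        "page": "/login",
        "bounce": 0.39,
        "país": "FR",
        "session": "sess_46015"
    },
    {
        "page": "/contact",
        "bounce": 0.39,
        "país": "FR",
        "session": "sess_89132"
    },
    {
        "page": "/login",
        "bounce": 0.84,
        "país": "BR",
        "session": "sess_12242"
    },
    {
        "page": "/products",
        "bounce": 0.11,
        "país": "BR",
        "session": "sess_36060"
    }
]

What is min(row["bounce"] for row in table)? 0.11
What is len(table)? 6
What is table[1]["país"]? "US"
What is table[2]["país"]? "FR"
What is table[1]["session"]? "sess_37015"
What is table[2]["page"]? "/login"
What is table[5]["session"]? "sess_36060"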